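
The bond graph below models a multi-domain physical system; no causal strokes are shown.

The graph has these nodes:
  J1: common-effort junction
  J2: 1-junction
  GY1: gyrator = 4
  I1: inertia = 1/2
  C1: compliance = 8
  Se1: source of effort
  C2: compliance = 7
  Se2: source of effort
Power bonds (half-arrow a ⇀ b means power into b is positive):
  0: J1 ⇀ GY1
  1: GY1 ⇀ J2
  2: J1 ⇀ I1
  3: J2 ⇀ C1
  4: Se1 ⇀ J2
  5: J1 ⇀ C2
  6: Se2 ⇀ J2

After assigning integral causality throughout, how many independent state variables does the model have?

β4 |J2  (Se1 fixes effort; stroke away)
β6 |J2  (source Se2 imposes e)
β2 |I1  (I1 integral (f out))
β3 |J2  (C1 outputs effort q/C1)
β1 |GY1  (closing 1-jn rule on J2)
β0 |GY1  (GY GY1: same side as bond 1)
β5 |J1  (only one effort-in slot at J1)

3  (C1, C2, I1 all integral)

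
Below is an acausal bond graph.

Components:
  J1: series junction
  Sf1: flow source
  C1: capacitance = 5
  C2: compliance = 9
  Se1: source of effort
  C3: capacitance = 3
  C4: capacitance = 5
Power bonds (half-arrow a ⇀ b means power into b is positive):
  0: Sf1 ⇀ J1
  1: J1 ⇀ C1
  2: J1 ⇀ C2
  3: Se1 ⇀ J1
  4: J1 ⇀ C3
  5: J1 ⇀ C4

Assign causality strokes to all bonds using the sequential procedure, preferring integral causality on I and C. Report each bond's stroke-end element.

#0 →Sf1  (source Sf1 imposes f)
#3 →J1  (Se1 fixes effort; stroke away)
#1 →J1  (1-jn J1 has f-setter on 0)
#2 →J1  (1-jn J1 has f-setter on 0)
#4 →J1  (common-f at J1 fixed by 0)
#5 →J1  (common-f at J1 fixed by 0)

bond 0 |Sf1
bond 1 |J1
bond 2 |J1
bond 3 |J1
bond 4 |J1
bond 5 |J1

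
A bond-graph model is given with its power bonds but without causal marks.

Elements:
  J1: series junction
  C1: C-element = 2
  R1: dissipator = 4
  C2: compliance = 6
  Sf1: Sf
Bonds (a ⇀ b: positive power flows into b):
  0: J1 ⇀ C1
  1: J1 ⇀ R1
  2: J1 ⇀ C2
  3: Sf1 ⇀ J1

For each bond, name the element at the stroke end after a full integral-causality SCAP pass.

#3 stroke at Sf1  (Sf1 (Sf) sets flow on bond)
#0 stroke at J1  (1-jn J1 has f-setter on 3)
#1 stroke at J1  (1-jn J1 has f-setter on 3)
#2 stroke at J1  (J1: bond 3 brought flow, rest push out)

#0 →J1
#1 →J1
#2 →J1
#3 →Sf1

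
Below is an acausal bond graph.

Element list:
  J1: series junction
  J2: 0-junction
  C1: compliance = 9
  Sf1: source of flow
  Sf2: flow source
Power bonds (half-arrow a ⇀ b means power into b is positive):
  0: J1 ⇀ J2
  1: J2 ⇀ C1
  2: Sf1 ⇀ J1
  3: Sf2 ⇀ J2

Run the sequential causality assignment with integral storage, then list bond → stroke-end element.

#0 |J1
#1 |J2
#2 |Sf1
#3 |Sf2

#2 stroke→Sf1  (Sf1: flow source, stroke at near end)
#3 stroke→Sf2  (source Sf2 imposes f)
#0 stroke→J1  (1-jn J1 has f-setter on 2)
#1 stroke→J2  (only one effort-in slot at J2)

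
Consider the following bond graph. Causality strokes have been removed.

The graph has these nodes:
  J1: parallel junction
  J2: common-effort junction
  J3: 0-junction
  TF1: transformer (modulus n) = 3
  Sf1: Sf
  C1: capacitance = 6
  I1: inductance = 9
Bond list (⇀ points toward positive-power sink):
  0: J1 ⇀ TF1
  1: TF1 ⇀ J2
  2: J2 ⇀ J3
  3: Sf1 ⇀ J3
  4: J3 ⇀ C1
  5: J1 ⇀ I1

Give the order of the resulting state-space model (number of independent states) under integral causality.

2  (C1, I1 all integral)

b3 →Sf1  (Sf1 fixes flow; stroke at Sf1)
b4 →J3  (C1 integral (e out))
b2 →J2  (J3 effort already set via bond 4)
b1 →TF1  (common-e at J2 fixed by 2)
b0 →J1  (through TF1, causality passes straight; one stroke at TF1)
b5 →I1  (J1 effort already set via bond 0)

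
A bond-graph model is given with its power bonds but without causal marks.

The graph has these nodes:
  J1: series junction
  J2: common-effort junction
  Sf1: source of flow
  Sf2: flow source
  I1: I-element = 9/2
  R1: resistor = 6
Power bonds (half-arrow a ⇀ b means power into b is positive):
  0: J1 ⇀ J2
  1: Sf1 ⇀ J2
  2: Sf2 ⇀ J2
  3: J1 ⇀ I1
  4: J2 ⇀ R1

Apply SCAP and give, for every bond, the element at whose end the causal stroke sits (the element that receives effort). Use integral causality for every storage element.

#0 stroke at J1
#1 stroke at Sf1
#2 stroke at Sf2
#3 stroke at I1
#4 stroke at J2

#1 stroke→Sf1  (Sf1 (Sf) sets flow on bond)
#2 stroke→Sf2  (source Sf2 imposes f)
#3 stroke→I1  (I1 integral (f out))
#0 stroke→J1  (common-f at J1 fixed by 3)
#4 stroke→J2  (closing 0-jn rule on J2)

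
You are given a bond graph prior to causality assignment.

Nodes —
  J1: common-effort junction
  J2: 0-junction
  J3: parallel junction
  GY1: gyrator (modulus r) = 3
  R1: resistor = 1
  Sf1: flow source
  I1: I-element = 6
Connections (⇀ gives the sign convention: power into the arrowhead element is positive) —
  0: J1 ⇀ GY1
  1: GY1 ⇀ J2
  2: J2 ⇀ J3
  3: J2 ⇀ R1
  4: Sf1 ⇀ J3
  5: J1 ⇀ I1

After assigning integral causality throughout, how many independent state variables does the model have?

#4 |Sf1  (Sf1 fixes flow; stroke at Sf1)
#2 |J3  (J3 needs exactly one e-in)
#5 |I1  (I1 outputs flow p/I1)
#0 |J1  (only one effort-in slot at J1)
#1 |J2  (through GY1, causality inverts; strokes same side of GY1)
#3 |R1  (0-jn J2 has e-setter on 1)

1  (I1 all integral)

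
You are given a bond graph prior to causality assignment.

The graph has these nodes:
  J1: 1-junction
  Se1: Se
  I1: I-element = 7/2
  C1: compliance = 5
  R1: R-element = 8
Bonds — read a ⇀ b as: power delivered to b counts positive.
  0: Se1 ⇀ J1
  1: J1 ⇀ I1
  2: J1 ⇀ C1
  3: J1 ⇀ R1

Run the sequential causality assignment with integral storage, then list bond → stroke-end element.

b0 |J1  (Se1: effort source, stroke at far end)
b1 |I1  (prefer integral on I1)
b2 |J1  (J1: bond 1 brought flow, rest push out)
b3 |J1  (1-jn J1 has f-setter on 1)

#0 stroke→J1
#1 stroke→I1
#2 stroke→J1
#3 stroke→J1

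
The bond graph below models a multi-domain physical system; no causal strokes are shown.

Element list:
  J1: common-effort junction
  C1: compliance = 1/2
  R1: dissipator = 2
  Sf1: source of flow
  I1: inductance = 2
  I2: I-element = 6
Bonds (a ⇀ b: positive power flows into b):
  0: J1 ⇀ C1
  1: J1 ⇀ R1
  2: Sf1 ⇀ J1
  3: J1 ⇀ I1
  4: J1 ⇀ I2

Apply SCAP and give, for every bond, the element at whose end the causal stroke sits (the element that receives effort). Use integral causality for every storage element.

b0 stroke→J1
b1 stroke→R1
b2 stroke→Sf1
b3 stroke→I1
b4 stroke→I2

b2 stroke at Sf1  (Sf1 fixes flow; stroke at Sf1)
b0 stroke at J1  (C1 integral (e out))
b1 stroke at R1  (common-e at J1 fixed by 0)
b3 stroke at I1  (common-e at J1 fixed by 0)
b4 stroke at I2  (common-e at J1 fixed by 0)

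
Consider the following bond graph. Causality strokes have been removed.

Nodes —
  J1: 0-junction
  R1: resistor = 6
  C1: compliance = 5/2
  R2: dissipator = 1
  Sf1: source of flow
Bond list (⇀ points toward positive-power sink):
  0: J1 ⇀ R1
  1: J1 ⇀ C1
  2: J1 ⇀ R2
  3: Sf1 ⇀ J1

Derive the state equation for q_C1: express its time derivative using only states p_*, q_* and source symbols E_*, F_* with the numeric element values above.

b3 →Sf1  (Sf1 fixes flow; stroke at Sf1)
b1 →J1  (C1: C, integral causality)
b0 →R1  (common-e at J1 fixed by 1)
b2 →R2  (J1 effort already set via bond 1)

dq_C1/dt = F_Sf1 - 7*q_C1/15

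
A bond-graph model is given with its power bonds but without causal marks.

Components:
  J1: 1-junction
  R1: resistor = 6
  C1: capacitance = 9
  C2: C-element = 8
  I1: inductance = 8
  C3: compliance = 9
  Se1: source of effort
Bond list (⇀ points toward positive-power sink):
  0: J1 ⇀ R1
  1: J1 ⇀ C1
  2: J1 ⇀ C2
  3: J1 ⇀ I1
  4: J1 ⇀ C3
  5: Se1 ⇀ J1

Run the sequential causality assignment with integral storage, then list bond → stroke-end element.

#5 |J1  (Se1 (Se) sets effort on bond)
#1 |J1  (prefer integral on C1)
#2 |J1  (C2 outputs effort q/C2)
#3 |I1  (prefer integral on I1)
#0 |J1  (J1 flow already set via bond 3)
#4 |J1  (1-jn J1 has f-setter on 3)

b0 stroke at J1
b1 stroke at J1
b2 stroke at J1
b3 stroke at I1
b4 stroke at J1
b5 stroke at J1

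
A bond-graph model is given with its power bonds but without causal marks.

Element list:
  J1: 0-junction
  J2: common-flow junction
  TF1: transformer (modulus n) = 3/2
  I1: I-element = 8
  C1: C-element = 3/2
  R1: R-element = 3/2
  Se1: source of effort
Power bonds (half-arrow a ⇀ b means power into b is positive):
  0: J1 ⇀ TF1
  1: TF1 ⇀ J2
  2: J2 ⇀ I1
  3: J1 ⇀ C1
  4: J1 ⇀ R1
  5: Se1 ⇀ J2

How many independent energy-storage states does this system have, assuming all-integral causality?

2  (C1, I1 all integral)

bond 5 stroke at J2  (Se1 fixes effort; stroke away)
bond 2 stroke at I1  (I1 integral (f out))
bond 1 stroke at J2  (J2: bond 2 brought flow, rest push out)
bond 0 stroke at TF1  (TF TF1: opposite of bond 1)
bond 3 stroke at J1  (C1 integral (e out))
bond 4 stroke at R1  (common-e at J1 fixed by 3)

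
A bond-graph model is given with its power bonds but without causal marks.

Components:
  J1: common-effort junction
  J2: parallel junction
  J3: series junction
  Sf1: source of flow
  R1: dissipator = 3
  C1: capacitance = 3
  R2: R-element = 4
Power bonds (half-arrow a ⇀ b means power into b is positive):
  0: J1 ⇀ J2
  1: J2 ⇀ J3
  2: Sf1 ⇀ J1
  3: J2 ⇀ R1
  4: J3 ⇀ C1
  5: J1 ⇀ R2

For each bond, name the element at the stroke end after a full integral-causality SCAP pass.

#2 |Sf1  (Sf1 (Sf) sets flow on bond)
#4 |J3  (C1: C, integral causality)
#1 |J2  (J3 needs exactly one f-in)
#0 |J1  (J2: bond 1 brought effort, rest push out)
#3 |R1  (J2 effort already set via bond 1)
#5 |R2  (J1: bond 0 brought effort, rest push out)

#0 stroke at J1
#1 stroke at J2
#2 stroke at Sf1
#3 stroke at R1
#4 stroke at J3
#5 stroke at R2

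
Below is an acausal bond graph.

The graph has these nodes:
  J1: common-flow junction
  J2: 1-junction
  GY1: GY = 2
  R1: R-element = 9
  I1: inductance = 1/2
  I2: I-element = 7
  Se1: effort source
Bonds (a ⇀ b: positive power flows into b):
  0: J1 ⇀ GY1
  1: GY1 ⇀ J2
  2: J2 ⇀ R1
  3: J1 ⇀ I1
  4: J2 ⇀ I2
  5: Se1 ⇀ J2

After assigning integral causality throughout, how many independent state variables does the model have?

#5 stroke at J2  (Se1 fixes effort; stroke away)
#3 stroke at I1  (I1 outputs flow p/I1)
#0 stroke at J1  (common-f at J1 fixed by 3)
#1 stroke at J2  (through GY1, causality inverts; strokes same side of GY1)
#4 stroke at I2  (I2: I, integral causality)
#2 stroke at J2  (J2 flow already set via bond 4)

2  (I1, I2 all integral)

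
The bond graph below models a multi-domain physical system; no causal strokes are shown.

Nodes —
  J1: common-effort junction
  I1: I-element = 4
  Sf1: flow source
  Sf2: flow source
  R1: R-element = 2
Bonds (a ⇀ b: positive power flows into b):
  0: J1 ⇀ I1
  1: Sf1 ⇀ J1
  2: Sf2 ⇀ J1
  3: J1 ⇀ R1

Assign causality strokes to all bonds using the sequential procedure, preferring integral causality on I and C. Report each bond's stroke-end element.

#1 stroke at Sf1  (source Sf1 imposes f)
#2 stroke at Sf2  (source Sf2 imposes f)
#0 stroke at I1  (prefer integral on I1)
#3 stroke at J1  (J1 needs exactly one e-in)

β0 stroke→I1
β1 stroke→Sf1
β2 stroke→Sf2
β3 stroke→J1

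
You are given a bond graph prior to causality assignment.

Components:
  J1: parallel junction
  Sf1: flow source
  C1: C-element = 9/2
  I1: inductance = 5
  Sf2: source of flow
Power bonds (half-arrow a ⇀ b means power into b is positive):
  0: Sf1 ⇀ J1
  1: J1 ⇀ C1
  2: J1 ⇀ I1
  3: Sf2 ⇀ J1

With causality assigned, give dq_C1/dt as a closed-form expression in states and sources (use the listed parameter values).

dq_C1/dt = F_Sf1 + F_Sf2 - p_I1/5

#0 |Sf1  (Sf1 (Sf) sets flow on bond)
#3 |Sf2  (Sf2: flow source, stroke at near end)
#1 |J1  (prefer integral on C1)
#2 |I1  (J1: bond 1 brought effort, rest push out)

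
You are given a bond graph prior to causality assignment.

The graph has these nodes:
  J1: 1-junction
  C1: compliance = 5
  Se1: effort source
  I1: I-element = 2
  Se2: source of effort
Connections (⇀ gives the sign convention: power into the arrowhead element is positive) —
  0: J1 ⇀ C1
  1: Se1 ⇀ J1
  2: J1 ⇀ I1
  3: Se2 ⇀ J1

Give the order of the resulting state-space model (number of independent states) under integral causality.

2  (C1, I1 all integral)

β1 stroke→J1  (source Se1 imposes e)
β3 stroke→J1  (source Se2 imposes e)
β0 stroke→J1  (C1: C, integral causality)
β2 stroke→I1  (J1: last free bond brings flow in)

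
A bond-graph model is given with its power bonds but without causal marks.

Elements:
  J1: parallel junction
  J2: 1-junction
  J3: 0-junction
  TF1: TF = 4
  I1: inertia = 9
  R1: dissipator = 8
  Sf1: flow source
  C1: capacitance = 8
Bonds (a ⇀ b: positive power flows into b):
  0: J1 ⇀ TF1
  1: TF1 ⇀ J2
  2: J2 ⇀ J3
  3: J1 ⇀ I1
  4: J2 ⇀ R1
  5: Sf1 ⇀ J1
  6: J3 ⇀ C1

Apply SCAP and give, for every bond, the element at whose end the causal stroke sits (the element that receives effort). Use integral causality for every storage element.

b0 →J1
b1 →TF1
b2 →J2
b3 →I1
b4 →J2
b5 →Sf1
b6 →J3

β5 stroke at Sf1  (source Sf1 imposes f)
β3 stroke at I1  (prefer integral on I1)
β0 stroke at J1  (only one effort-in slot at J1)
β1 stroke at TF1  (through TF1, causality passes straight; one stroke at TF1)
β2 stroke at J2  (J2: bond 1 brought flow, rest push out)
β4 stroke at J2  (1-jn J2 has f-setter on 1)
β6 stroke at J3  (J3: last free bond brings effort in)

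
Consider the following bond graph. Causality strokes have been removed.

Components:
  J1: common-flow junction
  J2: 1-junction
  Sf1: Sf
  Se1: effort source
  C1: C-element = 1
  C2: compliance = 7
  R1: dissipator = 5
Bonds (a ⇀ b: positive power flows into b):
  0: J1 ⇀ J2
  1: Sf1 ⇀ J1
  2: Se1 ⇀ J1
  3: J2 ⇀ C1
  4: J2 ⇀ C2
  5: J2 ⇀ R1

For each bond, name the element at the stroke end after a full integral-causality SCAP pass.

bond 1 →Sf1  (source Sf1 imposes f)
bond 2 →J1  (Se1 fixes effort; stroke away)
bond 0 →J1  (J1 flow already set via bond 1)
bond 3 →J2  (J2 flow already set via bond 0)
bond 4 →J2  (J2 flow already set via bond 0)
bond 5 →J2  (J2: bond 0 brought flow, rest push out)

β0 stroke at J1
β1 stroke at Sf1
β2 stroke at J1
β3 stroke at J2
β4 stroke at J2
β5 stroke at J2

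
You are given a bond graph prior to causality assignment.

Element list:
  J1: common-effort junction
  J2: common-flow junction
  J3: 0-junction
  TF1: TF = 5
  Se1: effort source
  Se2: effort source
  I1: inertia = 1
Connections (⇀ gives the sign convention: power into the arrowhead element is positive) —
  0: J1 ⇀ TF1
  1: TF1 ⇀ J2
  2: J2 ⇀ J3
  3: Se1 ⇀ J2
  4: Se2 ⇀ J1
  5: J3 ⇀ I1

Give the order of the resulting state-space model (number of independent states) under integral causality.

1  (I1 all integral)

b3 stroke→J2  (Se1 fixes effort; stroke away)
b4 stroke→J1  (Se2 (Se) sets effort on bond)
b0 stroke→TF1  (J1: bond 4 brought effort, rest push out)
b1 stroke→J2  (TF TF1: opposite of bond 0)
b2 stroke→J3  (only one flow-in slot at J2)
b5 stroke→I1  (J3 effort already set via bond 2)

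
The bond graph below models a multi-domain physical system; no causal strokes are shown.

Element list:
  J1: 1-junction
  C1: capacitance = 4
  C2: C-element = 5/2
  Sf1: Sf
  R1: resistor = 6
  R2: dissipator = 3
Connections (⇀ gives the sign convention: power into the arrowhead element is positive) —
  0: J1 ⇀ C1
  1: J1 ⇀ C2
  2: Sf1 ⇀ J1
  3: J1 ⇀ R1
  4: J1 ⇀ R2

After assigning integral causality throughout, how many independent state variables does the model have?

bond 2 stroke→Sf1  (Sf1: flow source, stroke at near end)
bond 0 stroke→J1  (common-f at J1 fixed by 2)
bond 1 stroke→J1  (J1 flow already set via bond 2)
bond 3 stroke→J1  (common-f at J1 fixed by 2)
bond 4 stroke→J1  (J1: bond 2 brought flow, rest push out)

2  (C1, C2 all integral)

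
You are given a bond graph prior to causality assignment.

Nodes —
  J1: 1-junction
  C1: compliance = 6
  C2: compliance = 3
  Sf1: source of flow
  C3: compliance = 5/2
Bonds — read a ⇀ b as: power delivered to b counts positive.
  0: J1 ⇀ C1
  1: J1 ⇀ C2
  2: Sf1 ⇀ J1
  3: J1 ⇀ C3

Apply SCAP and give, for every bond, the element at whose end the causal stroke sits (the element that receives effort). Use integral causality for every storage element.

β2 |Sf1  (Sf1 (Sf) sets flow on bond)
β0 |J1  (J1 flow already set via bond 2)
β1 |J1  (J1 flow already set via bond 2)
β3 |J1  (J1 flow already set via bond 2)

bond 0 →J1
bond 1 →J1
bond 2 →Sf1
bond 3 →J1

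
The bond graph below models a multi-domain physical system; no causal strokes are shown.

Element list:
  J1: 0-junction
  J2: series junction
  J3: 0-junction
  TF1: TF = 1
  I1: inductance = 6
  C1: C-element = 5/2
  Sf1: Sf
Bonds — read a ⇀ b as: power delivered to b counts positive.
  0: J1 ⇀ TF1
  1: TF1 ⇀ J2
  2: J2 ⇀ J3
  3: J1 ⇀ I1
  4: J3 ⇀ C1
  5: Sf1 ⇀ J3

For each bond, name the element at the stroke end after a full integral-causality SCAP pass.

bond 0 stroke→J1
bond 1 stroke→TF1
bond 2 stroke→J2
bond 3 stroke→I1
bond 4 stroke→J3
bond 5 stroke→Sf1

b5 →Sf1  (Sf1: flow source, stroke at near end)
b3 →I1  (prefer integral on I1)
b0 →J1  (J1 needs exactly one e-in)
b1 →TF1  (through TF1, causality passes straight; one stroke at TF1)
b2 →J2  (J2: bond 1 brought flow, rest push out)
b4 →J3  (closing 0-jn rule on J3)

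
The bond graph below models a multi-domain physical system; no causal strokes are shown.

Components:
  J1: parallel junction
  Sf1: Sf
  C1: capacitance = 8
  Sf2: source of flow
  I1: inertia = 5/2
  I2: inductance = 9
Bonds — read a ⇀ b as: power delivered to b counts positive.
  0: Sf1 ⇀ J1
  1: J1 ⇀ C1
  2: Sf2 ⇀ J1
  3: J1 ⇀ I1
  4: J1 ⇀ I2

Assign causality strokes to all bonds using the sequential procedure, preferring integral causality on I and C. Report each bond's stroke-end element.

b0 |Sf1
b1 |J1
b2 |Sf2
b3 |I1
b4 |I2

b0 stroke at Sf1  (source Sf1 imposes f)
b2 stroke at Sf2  (source Sf2 imposes f)
b1 stroke at J1  (C1: C, integral causality)
b3 stroke at I1  (J1 effort already set via bond 1)
b4 stroke at I2  (0-jn J1 has e-setter on 1)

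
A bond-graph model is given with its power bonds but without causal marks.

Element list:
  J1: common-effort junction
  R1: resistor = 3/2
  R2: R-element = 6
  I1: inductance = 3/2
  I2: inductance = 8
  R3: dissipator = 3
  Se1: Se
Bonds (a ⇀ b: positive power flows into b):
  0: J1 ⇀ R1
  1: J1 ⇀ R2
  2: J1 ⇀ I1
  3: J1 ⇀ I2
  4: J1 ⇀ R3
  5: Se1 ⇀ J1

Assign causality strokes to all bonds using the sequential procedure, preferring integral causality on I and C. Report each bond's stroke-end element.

#0 →R1
#1 →R2
#2 →I1
#3 →I2
#4 →R3
#5 →J1

#5 |J1  (source Se1 imposes e)
#0 |R1  (0-jn J1 has e-setter on 5)
#1 |R2  (0-jn J1 has e-setter on 5)
#2 |I1  (J1: bond 5 brought effort, rest push out)
#3 |I2  (0-jn J1 has e-setter on 5)
#4 |R3  (common-e at J1 fixed by 5)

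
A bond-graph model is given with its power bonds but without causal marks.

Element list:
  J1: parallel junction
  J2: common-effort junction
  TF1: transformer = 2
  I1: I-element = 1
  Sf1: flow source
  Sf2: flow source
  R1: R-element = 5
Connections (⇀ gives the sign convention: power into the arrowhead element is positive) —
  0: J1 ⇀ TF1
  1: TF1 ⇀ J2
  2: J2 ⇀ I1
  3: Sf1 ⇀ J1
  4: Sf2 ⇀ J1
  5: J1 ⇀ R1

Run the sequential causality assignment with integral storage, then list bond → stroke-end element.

bond 0 stroke→TF1
bond 1 stroke→J2
bond 2 stroke→I1
bond 3 stroke→Sf1
bond 4 stroke→Sf2
bond 5 stroke→J1

β3 stroke at Sf1  (Sf1 (Sf) sets flow on bond)
β4 stroke at Sf2  (Sf2 fixes flow; stroke at Sf2)
β2 stroke at I1  (I1: I, integral causality)
β1 stroke at J2  (closing 0-jn rule on J2)
β0 stroke at TF1  (through TF1, causality passes straight; one stroke at TF1)
β5 stroke at J1  (J1: last free bond brings effort in)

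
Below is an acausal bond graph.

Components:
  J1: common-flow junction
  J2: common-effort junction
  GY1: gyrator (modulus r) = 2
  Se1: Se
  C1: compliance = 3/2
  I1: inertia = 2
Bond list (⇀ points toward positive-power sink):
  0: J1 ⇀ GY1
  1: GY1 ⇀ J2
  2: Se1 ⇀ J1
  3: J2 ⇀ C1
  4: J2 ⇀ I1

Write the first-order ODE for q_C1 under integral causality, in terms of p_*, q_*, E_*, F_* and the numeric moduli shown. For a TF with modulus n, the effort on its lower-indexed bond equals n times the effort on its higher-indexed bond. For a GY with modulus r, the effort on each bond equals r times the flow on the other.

dq_C1/dt = E_Se1/2 - p_I1/2

β2 stroke at J1  (Se1: effort source, stroke at far end)
β0 stroke at GY1  (only one flow-in slot at J1)
β1 stroke at GY1  (GY1: gyrator matches bond 0)
β3 stroke at J2  (C1 integral (e out))
β4 stroke at I1  (J2: bond 3 brought effort, rest push out)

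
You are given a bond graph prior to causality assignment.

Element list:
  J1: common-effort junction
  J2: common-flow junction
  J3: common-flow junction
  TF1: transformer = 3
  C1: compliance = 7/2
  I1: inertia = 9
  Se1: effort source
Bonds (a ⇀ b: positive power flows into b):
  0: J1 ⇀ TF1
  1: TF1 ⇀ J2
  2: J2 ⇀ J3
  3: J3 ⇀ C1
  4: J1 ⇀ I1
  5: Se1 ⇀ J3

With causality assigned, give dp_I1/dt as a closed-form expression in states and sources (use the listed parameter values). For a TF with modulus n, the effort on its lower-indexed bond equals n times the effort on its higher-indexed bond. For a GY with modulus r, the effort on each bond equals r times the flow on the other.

#5 stroke at J3  (source Se1 imposes e)
#3 stroke at J3  (prefer integral on C1)
#2 stroke at J2  (J3: last free bond brings flow in)
#1 stroke at TF1  (J2: last free bond brings flow in)
#0 stroke at J1  (TF TF1: opposite of bond 1)
#4 stroke at I1  (J1 effort already set via bond 0)

dp_I1/dt = -3*E_Se1 + 6*q_C1/7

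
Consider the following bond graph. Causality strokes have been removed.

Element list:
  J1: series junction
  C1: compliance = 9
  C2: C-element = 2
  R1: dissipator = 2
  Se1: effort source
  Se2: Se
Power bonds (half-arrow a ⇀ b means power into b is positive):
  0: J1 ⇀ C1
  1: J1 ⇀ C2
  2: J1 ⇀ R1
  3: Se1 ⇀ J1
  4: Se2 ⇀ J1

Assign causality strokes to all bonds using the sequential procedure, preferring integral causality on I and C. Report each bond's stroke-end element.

bond 0 →J1
bond 1 →J1
bond 2 →R1
bond 3 →J1
bond 4 →J1

b3 →J1  (source Se1 imposes e)
b4 →J1  (Se2: effort source, stroke at far end)
b0 →J1  (prefer integral on C1)
b1 →J1  (C2 outputs effort q/C2)
b2 →R1  (J1 needs exactly one f-in)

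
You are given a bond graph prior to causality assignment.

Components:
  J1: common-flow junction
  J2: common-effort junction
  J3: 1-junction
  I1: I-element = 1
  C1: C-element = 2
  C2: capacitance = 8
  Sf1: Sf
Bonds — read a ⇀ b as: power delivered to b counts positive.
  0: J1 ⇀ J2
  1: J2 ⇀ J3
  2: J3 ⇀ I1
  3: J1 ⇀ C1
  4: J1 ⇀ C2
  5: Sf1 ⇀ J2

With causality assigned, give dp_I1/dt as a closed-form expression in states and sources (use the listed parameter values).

β5 stroke→Sf1  (Sf1 (Sf) sets flow on bond)
β2 stroke→I1  (I1: I, integral causality)
β1 stroke→J3  (1-jn J3 has f-setter on 2)
β0 stroke→J2  (J2 needs exactly one e-in)
β3 stroke→J1  (common-f at J1 fixed by 0)
β4 stroke→J1  (J1 flow already set via bond 0)

dp_I1/dt = -q_C1/2 - q_C2/8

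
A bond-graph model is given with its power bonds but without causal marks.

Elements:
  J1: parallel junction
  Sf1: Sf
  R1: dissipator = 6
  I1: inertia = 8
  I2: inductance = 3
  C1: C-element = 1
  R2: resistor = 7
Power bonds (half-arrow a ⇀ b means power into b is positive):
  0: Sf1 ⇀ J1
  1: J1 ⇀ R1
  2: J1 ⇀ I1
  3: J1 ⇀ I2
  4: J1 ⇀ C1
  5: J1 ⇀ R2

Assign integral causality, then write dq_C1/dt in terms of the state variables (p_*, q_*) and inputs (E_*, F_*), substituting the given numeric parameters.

bond 0 →Sf1  (source Sf1 imposes f)
bond 2 →I1  (I1: I, integral causality)
bond 3 →I2  (prefer integral on I2)
bond 4 →J1  (prefer integral on C1)
bond 1 →R1  (0-jn J1 has e-setter on 4)
bond 5 →R2  (common-e at J1 fixed by 4)

dq_C1/dt = F_Sf1 - p_I1/8 - p_I2/3 - 13*q_C1/42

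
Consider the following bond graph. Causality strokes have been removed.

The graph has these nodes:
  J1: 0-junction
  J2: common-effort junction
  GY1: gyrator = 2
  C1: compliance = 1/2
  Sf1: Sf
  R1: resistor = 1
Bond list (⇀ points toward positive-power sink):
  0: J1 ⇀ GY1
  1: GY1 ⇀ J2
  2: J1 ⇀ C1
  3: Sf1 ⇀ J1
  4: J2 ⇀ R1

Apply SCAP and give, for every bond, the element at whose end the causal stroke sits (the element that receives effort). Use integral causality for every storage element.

#0 stroke at GY1
#1 stroke at GY1
#2 stroke at J1
#3 stroke at Sf1
#4 stroke at J2

β3 |Sf1  (source Sf1 imposes f)
β2 |J1  (C1 integral (e out))
β0 |GY1  (0-jn J1 has e-setter on 2)
β1 |GY1  (GY1: gyrator matches bond 0)
β4 |J2  (closing 0-jn rule on J2)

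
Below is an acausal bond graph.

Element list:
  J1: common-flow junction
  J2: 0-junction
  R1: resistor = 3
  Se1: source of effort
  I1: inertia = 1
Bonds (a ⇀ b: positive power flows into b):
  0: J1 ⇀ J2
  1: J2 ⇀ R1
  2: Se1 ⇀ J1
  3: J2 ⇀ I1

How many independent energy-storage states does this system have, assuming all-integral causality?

β2 stroke at J1  (source Se1 imposes e)
β0 stroke at J2  (closing 1-jn rule on J1)
β1 stroke at R1  (common-e at J2 fixed by 0)
β3 stroke at I1  (common-e at J2 fixed by 0)

1  (I1 all integral)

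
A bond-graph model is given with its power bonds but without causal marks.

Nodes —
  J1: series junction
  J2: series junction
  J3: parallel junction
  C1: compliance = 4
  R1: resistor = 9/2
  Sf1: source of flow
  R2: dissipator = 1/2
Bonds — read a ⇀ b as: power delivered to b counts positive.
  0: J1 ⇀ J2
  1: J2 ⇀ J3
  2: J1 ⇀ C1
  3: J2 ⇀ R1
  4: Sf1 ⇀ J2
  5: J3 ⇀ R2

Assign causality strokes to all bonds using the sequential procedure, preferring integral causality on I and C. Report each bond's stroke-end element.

β0 stroke→J2
β1 stroke→J2
β2 stroke→J1
β3 stroke→J2
β4 stroke→Sf1
β5 stroke→J3

#4 stroke at Sf1  (Sf1: flow source, stroke at near end)
#0 stroke at J2  (J2 flow already set via bond 4)
#1 stroke at J2  (J2: bond 4 brought flow, rest push out)
#3 stroke at J2  (1-jn J2 has f-setter on 4)
#5 stroke at J3  (only one effort-in slot at J3)
#2 stroke at J1  (1-jn J1 has f-setter on 0)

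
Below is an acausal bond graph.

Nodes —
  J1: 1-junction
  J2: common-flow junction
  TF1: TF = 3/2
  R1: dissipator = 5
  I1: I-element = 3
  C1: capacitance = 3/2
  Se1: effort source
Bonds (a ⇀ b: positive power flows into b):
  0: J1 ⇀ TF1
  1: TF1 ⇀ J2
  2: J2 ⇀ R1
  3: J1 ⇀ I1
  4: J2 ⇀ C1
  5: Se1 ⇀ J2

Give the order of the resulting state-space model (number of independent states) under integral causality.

bond 5 stroke at J2  (Se1 (Se) sets effort on bond)
bond 3 stroke at I1  (I1 outputs flow p/I1)
bond 0 stroke at J1  (J1 flow already set via bond 3)
bond 1 stroke at TF1  (TF1: transformer flips bond 0)
bond 2 stroke at J2  (common-f at J2 fixed by 1)
bond 4 stroke at J2  (J2: bond 1 brought flow, rest push out)

2  (C1, I1 all integral)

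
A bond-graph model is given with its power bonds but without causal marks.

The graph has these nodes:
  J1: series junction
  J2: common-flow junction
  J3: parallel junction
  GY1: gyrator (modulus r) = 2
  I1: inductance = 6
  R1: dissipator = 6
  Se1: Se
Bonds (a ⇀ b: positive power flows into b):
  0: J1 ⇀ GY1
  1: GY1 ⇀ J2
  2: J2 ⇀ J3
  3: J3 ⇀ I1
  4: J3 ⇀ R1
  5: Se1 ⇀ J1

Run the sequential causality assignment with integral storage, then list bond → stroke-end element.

β5 stroke at J1  (Se1 fixes effort; stroke away)
β0 stroke at GY1  (closing 1-jn rule on J1)
β1 stroke at GY1  (GY1: gyrator matches bond 0)
β2 stroke at J2  (1-jn J2 has f-setter on 1)
β3 stroke at I1  (I1 integral (f out))
β4 stroke at J3  (J3 needs exactly one e-in)

b0 |GY1
b1 |GY1
b2 |J2
b3 |I1
b4 |J3
b5 |J1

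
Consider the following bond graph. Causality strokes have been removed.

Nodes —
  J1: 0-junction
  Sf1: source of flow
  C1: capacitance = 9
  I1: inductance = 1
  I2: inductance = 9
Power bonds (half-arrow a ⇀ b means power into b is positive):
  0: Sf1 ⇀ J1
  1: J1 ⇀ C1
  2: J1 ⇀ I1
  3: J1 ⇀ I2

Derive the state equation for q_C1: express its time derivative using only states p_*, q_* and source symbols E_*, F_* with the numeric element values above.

b0 stroke→Sf1  (Sf1 fixes flow; stroke at Sf1)
b1 stroke→J1  (prefer integral on C1)
b2 stroke→I1  (J1 effort already set via bond 1)
b3 stroke→I2  (J1 effort already set via bond 1)

dq_C1/dt = F_Sf1 - p_I1 - p_I2/9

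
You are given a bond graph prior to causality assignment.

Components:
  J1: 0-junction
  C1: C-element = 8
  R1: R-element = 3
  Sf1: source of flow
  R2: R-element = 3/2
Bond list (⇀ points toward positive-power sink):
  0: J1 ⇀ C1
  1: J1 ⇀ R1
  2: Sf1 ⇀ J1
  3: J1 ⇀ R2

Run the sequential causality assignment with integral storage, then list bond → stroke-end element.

b2 |Sf1  (source Sf1 imposes f)
b0 |J1  (prefer integral on C1)
b1 |R1  (J1: bond 0 brought effort, rest push out)
b3 |R2  (0-jn J1 has e-setter on 0)

β0 |J1
β1 |R1
β2 |Sf1
β3 |R2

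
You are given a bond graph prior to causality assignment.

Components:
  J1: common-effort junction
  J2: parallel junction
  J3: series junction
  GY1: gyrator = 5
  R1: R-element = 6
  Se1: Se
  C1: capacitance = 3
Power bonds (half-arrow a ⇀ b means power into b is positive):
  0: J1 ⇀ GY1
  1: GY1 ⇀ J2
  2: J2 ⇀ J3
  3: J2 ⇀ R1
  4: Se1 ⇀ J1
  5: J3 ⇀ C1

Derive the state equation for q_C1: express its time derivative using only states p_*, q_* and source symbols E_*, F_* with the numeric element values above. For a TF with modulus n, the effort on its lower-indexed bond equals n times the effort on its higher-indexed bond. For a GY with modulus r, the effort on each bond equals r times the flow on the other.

#4 →J1  (Se1 (Se) sets effort on bond)
#0 →GY1  (J1: bond 4 brought effort, rest push out)
#1 →GY1  (through GY1, causality inverts; strokes same side of GY1)
#5 →J3  (C1 integral (e out))
#2 →J2  (J3: last free bond brings flow in)
#3 →R1  (J2: bond 2 brought effort, rest push out)

dq_C1/dt = E_Se1/5 - q_C1/18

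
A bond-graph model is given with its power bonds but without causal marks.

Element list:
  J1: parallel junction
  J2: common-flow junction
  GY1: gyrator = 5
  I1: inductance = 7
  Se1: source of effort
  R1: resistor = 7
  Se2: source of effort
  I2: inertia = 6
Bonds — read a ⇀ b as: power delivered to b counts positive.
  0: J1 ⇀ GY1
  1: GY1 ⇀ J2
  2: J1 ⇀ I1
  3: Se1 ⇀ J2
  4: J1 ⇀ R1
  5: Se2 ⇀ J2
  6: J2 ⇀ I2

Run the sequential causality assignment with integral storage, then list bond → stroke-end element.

b0 |J1
b1 |J2
b2 |I1
b3 |J2
b4 |R1
b5 |J2
b6 |I2

#3 stroke at J2  (Se1: effort source, stroke at far end)
#5 stroke at J2  (Se2 fixes effort; stroke away)
#2 stroke at I1  (I1 integral (f out))
#6 stroke at I2  (I2 outputs flow p/I2)
#1 stroke at J2  (common-f at J2 fixed by 6)
#0 stroke at J1  (through GY1, causality inverts; strokes same side of GY1)
#4 stroke at R1  (common-e at J1 fixed by 0)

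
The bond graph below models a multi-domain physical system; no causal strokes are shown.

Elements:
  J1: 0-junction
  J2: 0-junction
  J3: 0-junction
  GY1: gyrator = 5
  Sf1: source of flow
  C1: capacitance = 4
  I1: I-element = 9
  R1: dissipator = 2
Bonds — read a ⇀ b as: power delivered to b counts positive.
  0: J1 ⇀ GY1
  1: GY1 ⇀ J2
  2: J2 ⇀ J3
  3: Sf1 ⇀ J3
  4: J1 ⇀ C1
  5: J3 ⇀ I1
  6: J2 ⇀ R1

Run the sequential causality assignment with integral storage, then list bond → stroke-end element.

#3 stroke at Sf1  (source Sf1 imposes f)
#4 stroke at J1  (C1 integral (e out))
#0 stroke at GY1  (J1: bond 4 brought effort, rest push out)
#1 stroke at GY1  (GY1: gyrator matches bond 0)
#5 stroke at I1  (I1 outputs flow p/I1)
#2 stroke at J3  (J3: last free bond brings effort in)
#6 stroke at J2  (J2: last free bond brings effort in)

#0 →GY1
#1 →GY1
#2 →J3
#3 →Sf1
#4 →J1
#5 →I1
#6 →J2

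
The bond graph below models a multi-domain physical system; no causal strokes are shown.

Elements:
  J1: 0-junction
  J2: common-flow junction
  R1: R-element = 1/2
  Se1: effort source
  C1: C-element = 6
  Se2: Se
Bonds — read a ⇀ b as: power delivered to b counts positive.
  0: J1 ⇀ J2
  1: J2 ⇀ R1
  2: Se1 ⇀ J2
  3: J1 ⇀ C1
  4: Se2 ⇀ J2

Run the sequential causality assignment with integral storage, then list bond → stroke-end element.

#2 |J2  (Se1: effort source, stroke at far end)
#4 |J2  (Se2 fixes effort; stroke away)
#3 |J1  (C1 integral (e out))
#0 |J2  (J1: bond 3 brought effort, rest push out)
#1 |R1  (closing 1-jn rule on J2)

bond 0 |J2
bond 1 |R1
bond 2 |J2
bond 3 |J1
bond 4 |J2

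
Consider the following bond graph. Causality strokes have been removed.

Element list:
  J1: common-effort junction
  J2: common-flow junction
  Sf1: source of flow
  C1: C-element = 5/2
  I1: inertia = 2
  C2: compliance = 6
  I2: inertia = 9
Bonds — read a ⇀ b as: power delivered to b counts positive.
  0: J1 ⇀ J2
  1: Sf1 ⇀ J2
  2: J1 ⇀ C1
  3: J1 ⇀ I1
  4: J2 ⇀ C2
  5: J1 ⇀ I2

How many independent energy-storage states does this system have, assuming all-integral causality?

b1 stroke→Sf1  (source Sf1 imposes f)
b0 stroke→J2  (J2: bond 1 brought flow, rest push out)
b4 stroke→J2  (1-jn J2 has f-setter on 1)
b2 stroke→J1  (C1 outputs effort q/C1)
b3 stroke→I1  (J1 effort already set via bond 2)
b5 stroke→I2  (J1 effort already set via bond 2)

4  (C1, C2, I1, I2 all integral)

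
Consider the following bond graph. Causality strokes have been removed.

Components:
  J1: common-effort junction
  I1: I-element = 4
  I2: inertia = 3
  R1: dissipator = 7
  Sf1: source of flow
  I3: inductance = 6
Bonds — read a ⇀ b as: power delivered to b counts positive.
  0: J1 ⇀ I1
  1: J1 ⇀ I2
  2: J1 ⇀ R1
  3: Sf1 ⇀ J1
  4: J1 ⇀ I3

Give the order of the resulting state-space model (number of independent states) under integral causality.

β3 stroke at Sf1  (Sf1: flow source, stroke at near end)
β0 stroke at I1  (prefer integral on I1)
β1 stroke at I2  (I2 outputs flow p/I2)
β4 stroke at I3  (I3: I, integral causality)
β2 stroke at J1  (J1 needs exactly one e-in)

3  (I1, I2, I3 all integral)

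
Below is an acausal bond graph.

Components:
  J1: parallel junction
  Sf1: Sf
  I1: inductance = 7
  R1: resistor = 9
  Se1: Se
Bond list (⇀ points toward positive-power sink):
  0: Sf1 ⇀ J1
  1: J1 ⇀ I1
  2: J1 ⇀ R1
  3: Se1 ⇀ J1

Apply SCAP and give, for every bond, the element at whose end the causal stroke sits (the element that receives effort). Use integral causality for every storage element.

b0 →Sf1  (Sf1 fixes flow; stroke at Sf1)
b3 →J1  (Se1 fixes effort; stroke away)
b1 →I1  (0-jn J1 has e-setter on 3)
b2 →R1  (common-e at J1 fixed by 3)

#0 →Sf1
#1 →I1
#2 →R1
#3 →J1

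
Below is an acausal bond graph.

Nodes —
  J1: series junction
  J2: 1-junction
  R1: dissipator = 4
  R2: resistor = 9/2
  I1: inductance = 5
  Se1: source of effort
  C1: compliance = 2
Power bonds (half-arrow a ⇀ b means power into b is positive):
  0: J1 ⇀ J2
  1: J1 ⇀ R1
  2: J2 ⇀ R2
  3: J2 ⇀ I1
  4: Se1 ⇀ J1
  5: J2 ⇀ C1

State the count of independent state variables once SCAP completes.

2  (C1, I1 all integral)

#4 stroke at J1  (Se1: effort source, stroke at far end)
#3 stroke at I1  (prefer integral on I1)
#0 stroke at J2  (1-jn J2 has f-setter on 3)
#2 stroke at J2  (J2 flow already set via bond 3)
#5 stroke at J2  (common-f at J2 fixed by 3)
#1 stroke at J1  (J1 flow already set via bond 0)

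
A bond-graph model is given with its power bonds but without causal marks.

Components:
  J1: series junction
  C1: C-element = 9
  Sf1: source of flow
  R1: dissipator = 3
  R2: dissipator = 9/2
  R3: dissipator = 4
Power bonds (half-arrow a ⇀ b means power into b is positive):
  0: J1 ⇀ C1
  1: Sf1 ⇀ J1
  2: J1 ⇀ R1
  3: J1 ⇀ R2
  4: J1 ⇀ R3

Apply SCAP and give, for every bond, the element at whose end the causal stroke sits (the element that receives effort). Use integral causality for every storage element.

b0 stroke→J1
b1 stroke→Sf1
b2 stroke→J1
b3 stroke→J1
b4 stroke→J1

#1 |Sf1  (Sf1 fixes flow; stroke at Sf1)
#0 |J1  (J1: bond 1 brought flow, rest push out)
#2 |J1  (1-jn J1 has f-setter on 1)
#3 |J1  (J1 flow already set via bond 1)
#4 |J1  (J1: bond 1 brought flow, rest push out)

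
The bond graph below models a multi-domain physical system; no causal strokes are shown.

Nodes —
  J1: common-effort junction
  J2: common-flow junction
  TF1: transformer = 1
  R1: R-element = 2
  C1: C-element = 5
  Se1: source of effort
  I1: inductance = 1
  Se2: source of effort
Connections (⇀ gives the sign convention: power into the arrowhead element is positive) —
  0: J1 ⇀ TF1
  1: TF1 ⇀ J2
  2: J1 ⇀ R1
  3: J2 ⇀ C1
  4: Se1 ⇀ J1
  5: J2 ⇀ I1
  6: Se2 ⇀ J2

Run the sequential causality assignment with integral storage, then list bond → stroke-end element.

b0 →TF1
b1 →J2
b2 →R1
b3 →J2
b4 →J1
b5 →I1
b6 →J2

β4 |J1  (source Se1 imposes e)
β6 |J2  (Se2 fixes effort; stroke away)
β0 |TF1  (J1: bond 4 brought effort, rest push out)
β2 |R1  (0-jn J1 has e-setter on 4)
β1 |J2  (through TF1, causality passes straight; one stroke at TF1)
β3 |J2  (C1: C, integral causality)
β5 |I1  (only one flow-in slot at J2)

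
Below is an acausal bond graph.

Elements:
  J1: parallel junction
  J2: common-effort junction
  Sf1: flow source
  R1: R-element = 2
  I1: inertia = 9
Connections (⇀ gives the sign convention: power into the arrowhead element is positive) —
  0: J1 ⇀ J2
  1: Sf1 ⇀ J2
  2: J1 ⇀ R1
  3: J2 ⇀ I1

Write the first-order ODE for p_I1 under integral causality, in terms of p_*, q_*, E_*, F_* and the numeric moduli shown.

dp_I1/dt = 2*F_Sf1 - 2*p_I1/9

b1 stroke at Sf1  (Sf1 (Sf) sets flow on bond)
b3 stroke at I1  (prefer integral on I1)
b0 stroke at J2  (J2 needs exactly one e-in)
b2 stroke at J1  (only one effort-in slot at J1)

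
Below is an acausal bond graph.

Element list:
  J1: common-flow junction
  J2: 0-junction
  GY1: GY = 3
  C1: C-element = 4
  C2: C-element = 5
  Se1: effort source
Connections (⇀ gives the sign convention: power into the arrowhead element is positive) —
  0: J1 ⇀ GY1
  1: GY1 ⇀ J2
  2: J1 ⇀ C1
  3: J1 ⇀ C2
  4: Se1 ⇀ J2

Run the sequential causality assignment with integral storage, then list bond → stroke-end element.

b0 stroke at GY1
b1 stroke at GY1
b2 stroke at J1
b3 stroke at J1
b4 stroke at J2

#4 stroke→J2  (Se1 (Se) sets effort on bond)
#1 stroke→GY1  (0-jn J2 has e-setter on 4)
#0 stroke→GY1  (GY GY1: same side as bond 1)
#2 stroke→J1  (J1 flow already set via bond 0)
#3 stroke→J1  (J1: bond 0 brought flow, rest push out)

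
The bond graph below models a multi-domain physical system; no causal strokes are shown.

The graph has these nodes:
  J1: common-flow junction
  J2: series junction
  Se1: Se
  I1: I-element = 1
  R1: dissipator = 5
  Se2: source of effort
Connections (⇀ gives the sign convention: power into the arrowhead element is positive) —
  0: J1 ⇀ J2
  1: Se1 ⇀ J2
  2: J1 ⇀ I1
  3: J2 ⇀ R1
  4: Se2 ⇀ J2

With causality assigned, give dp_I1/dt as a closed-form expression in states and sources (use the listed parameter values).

dp_I1/dt = E_Se1 + E_Se2 - 5*p_I1

b1 |J2  (Se1 (Se) sets effort on bond)
b4 |J2  (Se2 fixes effort; stroke away)
b2 |I1  (I1 outputs flow p/I1)
b0 |J1  (J1: bond 2 brought flow, rest push out)
b3 |J2  (1-jn J2 has f-setter on 0)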